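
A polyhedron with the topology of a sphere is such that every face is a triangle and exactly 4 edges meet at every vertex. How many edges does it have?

Each face has 3 edges and each edge borders two faces, so 2E = 3F.
Each vertex has degree 4, so 4V = 2E and hence V = 3F/4.
Euler: V − E + F = 2 ⇒ (3F/4) − (3F/2) + F = 2.
Multiply by 8: (6 − 12 + 8)F = 16, i.e. 2F = 16.
So F = 8, E = 3·8/2 = 12, V = 3·8/4 = 6.

12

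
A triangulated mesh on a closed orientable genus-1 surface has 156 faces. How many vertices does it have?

χ = 2 − 2·1 = 0, and every face is a triangle so 3F = 2E.
E = 3·156/2 = 234. Then V = 0 + E − F = 0 + 234 − 156 = 78.

78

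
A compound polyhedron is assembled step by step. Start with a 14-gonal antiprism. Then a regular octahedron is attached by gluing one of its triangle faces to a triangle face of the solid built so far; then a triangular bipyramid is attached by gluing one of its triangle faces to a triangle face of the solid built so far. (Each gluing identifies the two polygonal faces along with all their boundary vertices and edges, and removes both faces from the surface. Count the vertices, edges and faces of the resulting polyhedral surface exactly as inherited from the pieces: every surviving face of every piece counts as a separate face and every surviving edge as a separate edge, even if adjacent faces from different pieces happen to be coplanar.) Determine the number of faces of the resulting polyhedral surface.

40

A 14-gonal antiprism: V=28, E=56, F=30.
Attach a regular octahedron (V=6, E=12, F=8) along a 3-gon: merge 3 vertices and 3 edges, delete both glued faces → V=31, E=65, F=36.
Attach a triangular bipyramid (V=5, E=9, F=6) along a 3-gon: merge 3 vertices and 3 edges, delete both glued faces → V=33, E=71, F=40.
Check: V − E + F = 33 − 71 + 40 = 2.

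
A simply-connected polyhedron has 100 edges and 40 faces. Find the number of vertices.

62

Here V − E + F = 2.
V = 2 + E − F = 2 + 100 − 40 = 62.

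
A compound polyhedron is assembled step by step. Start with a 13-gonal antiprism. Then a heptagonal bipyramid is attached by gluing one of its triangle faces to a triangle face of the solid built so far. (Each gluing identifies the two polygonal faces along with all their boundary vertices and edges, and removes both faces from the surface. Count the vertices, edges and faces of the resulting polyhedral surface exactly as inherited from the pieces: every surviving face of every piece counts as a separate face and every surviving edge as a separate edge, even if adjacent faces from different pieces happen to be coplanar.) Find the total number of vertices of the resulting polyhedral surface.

A 13-gonal antiprism: V=26, E=52, F=28.
Attach a heptagonal bipyramid (V=9, E=21, F=14) along a 3-gon: merge 3 vertices and 3 edges, delete both glued faces → V=32, E=70, F=40.
Check: V − E + F = 32 − 70 + 40 = 2.

32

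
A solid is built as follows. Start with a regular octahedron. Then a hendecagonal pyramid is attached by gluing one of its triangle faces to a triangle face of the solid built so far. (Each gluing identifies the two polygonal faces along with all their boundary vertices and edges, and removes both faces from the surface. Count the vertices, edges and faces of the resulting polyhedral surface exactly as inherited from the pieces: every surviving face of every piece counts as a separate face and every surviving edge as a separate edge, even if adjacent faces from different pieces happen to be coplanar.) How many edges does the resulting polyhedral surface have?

31

A regular octahedron: V=6, E=12, F=8.
Attach a hendecagonal pyramid (V=12, E=22, F=12) along a 3-gon: merge 3 vertices and 3 edges, delete both glued faces → V=15, E=31, F=18.
Check: V − E + F = 15 − 31 + 18 = 2.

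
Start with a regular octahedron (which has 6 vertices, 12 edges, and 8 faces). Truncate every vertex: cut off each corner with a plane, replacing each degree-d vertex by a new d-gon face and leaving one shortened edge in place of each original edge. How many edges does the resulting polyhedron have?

Truncation replaces each original edge-end by a new vertex, so V′ = 2E = 24.
Each original edge survives, and each old vertex of degree d contributes d new edges; summing degrees gives Σd = 2E, so E′ = E + 2E = 3E = 36.
Each original face survives and each original vertex becomes one new face: F′ = F + V = 14.

36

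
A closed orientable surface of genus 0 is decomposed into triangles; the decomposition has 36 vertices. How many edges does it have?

102

χ = 2 − 2·0 = 2, and every face is a triangle so 3F = 2E.
V − E + F = 2 with E = 3F/2 gives 36 − (3/2 − 1)·F = 2, so F = 68 and E = 102.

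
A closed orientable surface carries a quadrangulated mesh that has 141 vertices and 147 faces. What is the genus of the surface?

Every face is a square, so 2E = 4·147 = 588, giving E = 294.
χ = V − E + F = 141 − 294 + 147 = -6.
For a closed orientable surface χ = 2 − 2g, so g = (2 − (-6))/2 = 4.

4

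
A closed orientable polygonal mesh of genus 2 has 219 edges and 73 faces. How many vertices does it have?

144

For a closed orientable surface of genus 2, χ = 2 − 2·2 = -2.
V = -2 + E − F = -2 + 219 − 73 = 144.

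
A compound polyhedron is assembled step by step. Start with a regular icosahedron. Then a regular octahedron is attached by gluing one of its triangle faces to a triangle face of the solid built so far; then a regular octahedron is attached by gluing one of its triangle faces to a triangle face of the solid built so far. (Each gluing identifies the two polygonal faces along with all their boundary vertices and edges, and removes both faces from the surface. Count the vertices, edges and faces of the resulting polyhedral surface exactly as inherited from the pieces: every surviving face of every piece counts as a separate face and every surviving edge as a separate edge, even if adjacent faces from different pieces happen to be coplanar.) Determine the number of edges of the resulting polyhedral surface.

A regular icosahedron: V=12, E=30, F=20.
Attach a regular octahedron (V=6, E=12, F=8) along a 3-gon: merge 3 vertices and 3 edges, delete both glued faces → V=15, E=39, F=26.
Attach a regular octahedron (V=6, E=12, F=8) along a 3-gon: merge 3 vertices and 3 edges, delete both glued faces → V=18, E=48, F=32.
Check: V − E + F = 18 − 48 + 32 = 2.

48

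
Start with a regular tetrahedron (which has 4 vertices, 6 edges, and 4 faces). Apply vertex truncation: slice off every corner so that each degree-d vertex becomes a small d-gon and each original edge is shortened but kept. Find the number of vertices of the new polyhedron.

Truncation replaces each original edge-end by a new vertex, so V′ = 2E = 12.
Each original edge survives, and each old vertex of degree d contributes d new edges; summing degrees gives Σd = 2E, so E′ = E + 2E = 3E = 18.
Each original face survives and each original vertex becomes one new face: F′ = F + V = 8.

12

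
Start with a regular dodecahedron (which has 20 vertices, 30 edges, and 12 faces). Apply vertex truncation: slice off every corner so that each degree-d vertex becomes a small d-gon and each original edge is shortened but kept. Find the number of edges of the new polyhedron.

90

Truncation replaces each original edge-end by a new vertex, so V′ = 2E = 60.
Each original edge survives, and each old vertex of degree d contributes d new edges; summing degrees gives Σd = 2E, so E′ = E + 2E = 3E = 90.
Each original face survives and each original vertex becomes one new face: F′ = F + V = 32.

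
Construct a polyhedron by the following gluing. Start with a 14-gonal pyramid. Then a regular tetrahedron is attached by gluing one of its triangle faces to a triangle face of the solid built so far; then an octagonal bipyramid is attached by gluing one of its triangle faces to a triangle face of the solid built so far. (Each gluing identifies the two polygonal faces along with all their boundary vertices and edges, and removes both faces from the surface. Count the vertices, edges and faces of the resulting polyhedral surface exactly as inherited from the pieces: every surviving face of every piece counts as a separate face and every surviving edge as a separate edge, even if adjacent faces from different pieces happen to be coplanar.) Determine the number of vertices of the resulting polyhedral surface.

23

A 14-gonal pyramid: V=15, E=28, F=15.
Attach a regular tetrahedron (V=4, E=6, F=4) along a 3-gon: merge 3 vertices and 3 edges, delete both glued faces → V=16, E=31, F=17.
Attach an octagonal bipyramid (V=10, E=24, F=16) along a 3-gon: merge 3 vertices and 3 edges, delete both glued faces → V=23, E=52, F=31.
Check: V − E + F = 23 − 52 + 31 = 2.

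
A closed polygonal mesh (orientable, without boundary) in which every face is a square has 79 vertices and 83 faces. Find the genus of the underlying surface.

3

Every face is a square, so 2E = 4·83 = 332, giving E = 166.
χ = V − E + F = 79 − 166 + 83 = -4.
For a closed orientable surface χ = 2 − 2g, so g = (2 − (-4))/2 = 3.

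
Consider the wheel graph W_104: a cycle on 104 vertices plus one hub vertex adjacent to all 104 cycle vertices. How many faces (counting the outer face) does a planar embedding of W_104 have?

105

W_104 has V = 104 + 1 = 105 vertices and E = 2·104 = 208 edges.
By Euler's formula F = 2 − V + E = 2 − 105 + 208 = 105.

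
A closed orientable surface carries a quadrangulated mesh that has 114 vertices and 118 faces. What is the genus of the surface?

Every face is a square, so 2E = 4·118 = 472, giving E = 236.
χ = V − E + F = 114 − 236 + 118 = -4.
For a closed orientable surface χ = 2 − 2g, so g = (2 − (-4))/2 = 3.

3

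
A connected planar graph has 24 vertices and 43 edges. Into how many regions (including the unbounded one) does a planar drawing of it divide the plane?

Euler's formula for a connected plane graph: V − E + F = 2, so F = 2 − 24 + 43 = 21.

21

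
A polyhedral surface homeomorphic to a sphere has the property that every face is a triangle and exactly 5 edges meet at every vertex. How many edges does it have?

30

Each face has 3 edges and each edge borders two faces, so 2E = 3F.
Each vertex has degree 5, so 5V = 2E and hence V = 3F/5.
Euler: V − E + F = 2 ⇒ (3F/5) − (3F/2) + F = 2.
Multiply by 10: (6 − 15 + 10)F = 20, i.e. 1F = 20.
So F = 20, E = 3·20/2 = 30, V = 3·20/5 = 12.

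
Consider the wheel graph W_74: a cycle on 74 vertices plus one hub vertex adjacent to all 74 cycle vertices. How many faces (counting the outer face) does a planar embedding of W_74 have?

W_74 has V = 74 + 1 = 75 vertices and E = 2·74 = 148 edges.
By Euler's formula F = 2 − V + E = 2 − 75 + 148 = 75.

75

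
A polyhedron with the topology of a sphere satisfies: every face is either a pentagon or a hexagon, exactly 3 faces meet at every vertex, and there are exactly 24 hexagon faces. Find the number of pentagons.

Let x be the number of pentagons; then F = 24 + x.
Edge–face incidences: 2E = 6·24 + 5·x = 144 + 5x.
Every vertex has degree 3, so 3V = 2E.
Euler: V − E + F = 2 ⇒ (2E)/3 − E + (24 + x) = 2.
Multiply by 6: 2·(2E) − 3·(2E) + 6·(24 + x) = 12, i.e. 144 + 6x − (144 + 5x) = 12.
Collecting terms: x = 12.
Then 2E = 144 + 5·12 = 204, so E = 102, V = 2E/3 = 68, F = 24 + 12 = 36.

12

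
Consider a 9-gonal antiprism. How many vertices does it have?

An antiprism on an n-gon has two n-gon caps and 2n triangles: V = 2·9 = 18, E = 4·9 = 36, F = 2·9 + 2 = 20.

18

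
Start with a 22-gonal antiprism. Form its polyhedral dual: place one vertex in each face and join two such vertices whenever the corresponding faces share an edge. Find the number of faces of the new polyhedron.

The base solid has V = 44, E = 88, F = 46.
The dual swaps V and F and preserves E: V′ = F = 46, E′ = E = 88, F′ = V = 44.

44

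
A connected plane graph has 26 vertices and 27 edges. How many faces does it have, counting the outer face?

3

Euler's formula for a connected plane graph: V − E + F = 2, so F = 2 − 26 + 27 = 3.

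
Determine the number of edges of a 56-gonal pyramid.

112

A pyramid on an n-gon base has one n-gon and n triangles: V = 56 + 1 = 57, E = 2·56 = 112, F = 56 + 1 = 57.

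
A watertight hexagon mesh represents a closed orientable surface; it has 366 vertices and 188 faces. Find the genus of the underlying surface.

6

Every face is a hexagon, so 2E = 6·188 = 1128, giving E = 564.
χ = V − E + F = 366 − 564 + 188 = -10.
For a closed orientable surface χ = 2 − 2g, so g = (2 − (-10))/2 = 6.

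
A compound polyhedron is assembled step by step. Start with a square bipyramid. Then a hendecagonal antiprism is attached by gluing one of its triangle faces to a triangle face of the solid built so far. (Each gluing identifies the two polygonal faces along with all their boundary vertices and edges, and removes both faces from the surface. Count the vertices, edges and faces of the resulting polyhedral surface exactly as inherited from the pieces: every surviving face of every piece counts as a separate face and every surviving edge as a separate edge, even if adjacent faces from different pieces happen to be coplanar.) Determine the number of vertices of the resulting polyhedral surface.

25

A square bipyramid: V=6, E=12, F=8.
Attach a hendecagonal antiprism (V=22, E=44, F=24) along a 3-gon: merge 3 vertices and 3 edges, delete both glued faces → V=25, E=53, F=30.
Check: V − E + F = 25 − 53 + 30 = 2.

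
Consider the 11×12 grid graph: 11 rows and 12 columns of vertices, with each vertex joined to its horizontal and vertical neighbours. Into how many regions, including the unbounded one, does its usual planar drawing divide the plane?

111

The grid has V = 11·12 = 132 vertices and E = 11·11 + 12·10 = 241 edges.
F = 2 − V + E = 2 − 132 + 241 = 111.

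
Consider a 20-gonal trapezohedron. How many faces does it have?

The n-trapezohedron (dual of the n-antiprism) has V = 2·20 + 2 = 42, E = 4·20 = 80, F = 2·20 = 40.
Check: V − E + F = 42 − 80 + 40 = 2.

40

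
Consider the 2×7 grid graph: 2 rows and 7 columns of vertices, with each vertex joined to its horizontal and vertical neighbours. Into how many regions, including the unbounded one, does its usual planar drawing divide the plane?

The grid has V = 2·7 = 14 vertices and E = 2·6 + 7·1 = 19 edges.
F = 2 − V + E = 2 − 14 + 19 = 7.

7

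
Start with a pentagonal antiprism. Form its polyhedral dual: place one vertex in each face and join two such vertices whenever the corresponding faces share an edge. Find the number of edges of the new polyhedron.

The base solid has V = 10, E = 20, F = 12.
The dual swaps V and F and preserves E: V′ = F = 12, E′ = E = 20, F′ = V = 10.

20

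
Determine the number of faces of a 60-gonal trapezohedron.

The n-trapezohedron (dual of the n-antiprism) has V = 2·60 + 2 = 122, E = 4·60 = 240, F = 2·60 = 120.

120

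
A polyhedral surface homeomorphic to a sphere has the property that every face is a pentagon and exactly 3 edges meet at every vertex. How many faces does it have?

12

Each face has 5 edges and each edge borders two faces, so 2E = 5F.
Each vertex has degree 3, so 3V = 2E and hence V = 5F/3.
Euler: V − E + F = 2 ⇒ (5F/3) − (5F/2) + F = 2.
Multiply by 6: (10 − 15 + 6)F = 12, i.e. 1F = 12.
So F = 12, E = 5·12/2 = 30, V = 5·12/3 = 20.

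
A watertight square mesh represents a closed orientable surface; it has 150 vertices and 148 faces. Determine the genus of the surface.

0

Every face is a square, so 2E = 4·148 = 592, giving E = 296.
χ = V − E + F = 150 − 296 + 148 = 2.
For a closed orientable surface χ = 2 − 2g, so g = (2 − (2))/2 = 0.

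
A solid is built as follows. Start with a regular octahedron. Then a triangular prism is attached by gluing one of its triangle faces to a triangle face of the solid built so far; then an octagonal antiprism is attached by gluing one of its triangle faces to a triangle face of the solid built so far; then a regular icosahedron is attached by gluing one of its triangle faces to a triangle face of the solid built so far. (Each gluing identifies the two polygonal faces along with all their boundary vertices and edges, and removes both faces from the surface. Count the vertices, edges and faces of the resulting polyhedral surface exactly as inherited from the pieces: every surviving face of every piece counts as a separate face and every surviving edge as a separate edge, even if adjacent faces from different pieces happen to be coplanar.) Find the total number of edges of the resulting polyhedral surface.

74

A regular octahedron: V=6, E=12, F=8.
Attach a triangular prism (V=6, E=9, F=5) along a 3-gon: merge 3 vertices and 3 edges, delete both glued faces → V=9, E=18, F=11.
Attach an octagonal antiprism (V=16, E=32, F=18) along a 3-gon: merge 3 vertices and 3 edges, delete both glued faces → V=22, E=47, F=27.
Attach a regular icosahedron (V=12, E=30, F=20) along a 3-gon: merge 3 vertices and 3 edges, delete both glued faces → V=31, E=74, F=45.
Check: V − E + F = 31 − 74 + 45 = 2.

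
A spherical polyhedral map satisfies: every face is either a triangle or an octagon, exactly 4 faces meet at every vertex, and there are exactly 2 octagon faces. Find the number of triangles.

16

Let x be the number of triangles; then F = 2 + x.
Edge–face incidences: 2E = 8·2 + 3·x = 16 + 3x.
Every vertex has degree 4, so 4V = 2E.
Euler: V − E + F = 2 ⇒ (2E)/4 − E + (2 + x) = 2.
Multiply by 8: 2·(2E) − 4·(2E) + 8·(2 + x) = 16, i.e. 16 + 8x − 2·(16 + 3x) = 16.
Collecting terms: 2x − 16 = 16, so 2x = 32, so x = 16.
Then 2E = 16 + 3·16 = 64, so E = 32, V = 2E/4 = 16, F = 2 + 16 = 18.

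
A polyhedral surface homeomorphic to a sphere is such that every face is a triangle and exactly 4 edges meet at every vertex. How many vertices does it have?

Each face has 3 edges and each edge borders two faces, so 2E = 3F.
Each vertex has degree 4, so 4V = 2E and hence V = 3F/4.
Euler: V − E + F = 2 ⇒ (3F/4) − (3F/2) + F = 2.
Multiply by 8: (6 − 12 + 8)F = 16, i.e. 2F = 16.
So F = 8, E = 3·8/2 = 12, V = 3·8/4 = 6.

6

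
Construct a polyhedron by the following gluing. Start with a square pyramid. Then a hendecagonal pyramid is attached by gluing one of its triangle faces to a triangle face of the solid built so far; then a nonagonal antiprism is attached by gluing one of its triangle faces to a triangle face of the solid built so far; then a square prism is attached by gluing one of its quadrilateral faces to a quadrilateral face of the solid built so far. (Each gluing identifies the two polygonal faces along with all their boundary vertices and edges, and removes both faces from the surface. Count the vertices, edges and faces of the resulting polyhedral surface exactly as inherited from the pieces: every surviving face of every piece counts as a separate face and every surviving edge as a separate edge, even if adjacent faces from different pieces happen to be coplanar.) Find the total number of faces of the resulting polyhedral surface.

37

A square pyramid: V=5, E=8, F=5.
Attach a hendecagonal pyramid (V=12, E=22, F=12) along a 3-gon: merge 3 vertices and 3 edges, delete both glued faces → V=14, E=27, F=15.
Attach a nonagonal antiprism (V=18, E=36, F=20) along a 3-gon: merge 3 vertices and 3 edges, delete both glued faces → V=29, E=60, F=33.
Attach a square prism (V=8, E=12, F=6) along a 4-gon: merge 4 vertices and 4 edges, delete both glued faces → V=33, E=68, F=37.
Check: V − E + F = 33 − 68 + 37 = 2.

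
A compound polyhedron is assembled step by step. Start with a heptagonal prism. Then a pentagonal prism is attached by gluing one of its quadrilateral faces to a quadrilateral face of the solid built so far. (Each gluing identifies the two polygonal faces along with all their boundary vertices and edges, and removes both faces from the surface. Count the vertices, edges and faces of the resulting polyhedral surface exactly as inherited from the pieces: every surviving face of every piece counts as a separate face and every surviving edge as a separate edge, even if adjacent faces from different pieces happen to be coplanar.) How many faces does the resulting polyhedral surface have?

A heptagonal prism: V=14, E=21, F=9.
Attach a pentagonal prism (V=10, E=15, F=7) along a 4-gon: merge 4 vertices and 4 edges, delete both glued faces → V=20, E=32, F=14.
Check: V − E + F = 20 − 32 + 14 = 2.

14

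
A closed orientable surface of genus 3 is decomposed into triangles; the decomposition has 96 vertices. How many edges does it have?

300

χ = 2 − 2·3 = -4, and every face is a triangle so 3F = 2E.
V − E + F = -4 with E = 3F/2 gives 96 − (3/2 − 1)·F = -4, so F = 200 and E = 300.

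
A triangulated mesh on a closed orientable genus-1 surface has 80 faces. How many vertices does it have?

40

χ = 2 − 2·1 = 0, and every face is a triangle so 3F = 2E.
E = 3·80/2 = 120. Then V = 0 + E − F = 0 + 120 − 80 = 40.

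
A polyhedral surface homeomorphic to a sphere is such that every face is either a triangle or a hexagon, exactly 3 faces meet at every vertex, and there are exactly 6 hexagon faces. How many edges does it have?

24

Let x be the number of triangles; then F = 6 + x.
Edge–face incidences: 2E = 6·6 + 3·x = 36 + 3x.
Every vertex has degree 3, so 3V = 2E.
Euler: V − E + F = 2 ⇒ (2E)/3 − E + (6 + x) = 2.
Multiply by 6: 2·(2E) − 3·(2E) + 6·(6 + x) = 12, i.e. 36 + 6x − (36 + 3x) = 12.
Collecting terms: 3x = 12, so x = 4.
Then 2E = 36 + 3·4 = 48, so E = 24, V = 2E/3 = 16, F = 6 + 4 = 10.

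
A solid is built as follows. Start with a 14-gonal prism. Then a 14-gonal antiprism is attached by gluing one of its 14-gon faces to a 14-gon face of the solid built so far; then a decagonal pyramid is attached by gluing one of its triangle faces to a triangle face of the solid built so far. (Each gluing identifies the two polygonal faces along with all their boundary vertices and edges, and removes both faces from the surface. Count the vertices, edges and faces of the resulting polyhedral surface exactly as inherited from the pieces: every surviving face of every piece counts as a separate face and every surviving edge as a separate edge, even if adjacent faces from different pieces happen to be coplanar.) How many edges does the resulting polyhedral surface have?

A 14-gonal prism: V=28, E=42, F=16.
Attach a 14-gonal antiprism (V=28, E=56, F=30) along a 14-gon: merge 14 vertices and 14 edges, delete both glued faces → V=42, E=84, F=44.
Attach a decagonal pyramid (V=11, E=20, F=11) along a 3-gon: merge 3 vertices and 3 edges, delete both glued faces → V=50, E=101, F=53.
Check: V − E + F = 50 − 101 + 53 = 2.

101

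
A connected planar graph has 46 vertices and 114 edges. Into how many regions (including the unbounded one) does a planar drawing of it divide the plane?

70

Euler's formula for a connected plane graph: V − E + F = 2, so F = 2 − 46 + 114 = 70.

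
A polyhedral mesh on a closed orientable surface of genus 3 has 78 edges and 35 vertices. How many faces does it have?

For a closed orientable surface of genus 3, χ = 2 − 2·3 = -4.
F = -4 − V + E = -4 − 35 + 78 = 39.

39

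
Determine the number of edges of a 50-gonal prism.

150

A prism on an n-gon has two n-gon bases and n rectangular sides: V = 2·50 = 100, E = 3·50 = 150, F = 50 + 2 = 52.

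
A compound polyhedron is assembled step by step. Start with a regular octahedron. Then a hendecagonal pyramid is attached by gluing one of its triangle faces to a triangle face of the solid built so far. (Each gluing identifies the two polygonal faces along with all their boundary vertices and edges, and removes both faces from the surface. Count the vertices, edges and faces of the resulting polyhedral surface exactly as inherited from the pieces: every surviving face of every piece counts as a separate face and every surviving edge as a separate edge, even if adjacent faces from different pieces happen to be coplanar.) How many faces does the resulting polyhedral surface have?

18

A regular octahedron: V=6, E=12, F=8.
Attach a hendecagonal pyramid (V=12, E=22, F=12) along a 3-gon: merge 3 vertices and 3 edges, delete both glued faces → V=15, E=31, F=18.
Check: V − E + F = 15 − 31 + 18 = 2.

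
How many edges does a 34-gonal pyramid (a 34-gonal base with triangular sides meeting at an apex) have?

A pyramid on an n-gon base has one n-gon and n triangles: V = 34 + 1 = 35, E = 2·34 = 68, F = 34 + 1 = 35.

68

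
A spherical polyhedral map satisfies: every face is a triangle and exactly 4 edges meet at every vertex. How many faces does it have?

Each face has 3 edges and each edge borders two faces, so 2E = 3F.
Each vertex has degree 4, so 4V = 2E and hence V = 3F/4.
Euler: V − E + F = 2 ⇒ (3F/4) − (3F/2) + F = 2.
Multiply by 8: (6 − 12 + 8)F = 16, i.e. 2F = 16.
So F = 8, E = 3·8/2 = 12, V = 3·8/4 = 6.

8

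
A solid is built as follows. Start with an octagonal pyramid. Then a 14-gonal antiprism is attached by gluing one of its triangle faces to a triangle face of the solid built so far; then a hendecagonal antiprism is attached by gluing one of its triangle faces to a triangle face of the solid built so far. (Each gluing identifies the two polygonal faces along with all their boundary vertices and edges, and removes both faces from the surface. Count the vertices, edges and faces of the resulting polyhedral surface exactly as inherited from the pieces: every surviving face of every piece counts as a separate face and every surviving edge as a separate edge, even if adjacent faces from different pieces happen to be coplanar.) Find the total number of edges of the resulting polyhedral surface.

110

An octagonal pyramid: V=9, E=16, F=9.
Attach a 14-gonal antiprism (V=28, E=56, F=30) along a 3-gon: merge 3 vertices and 3 edges, delete both glued faces → V=34, E=69, F=37.
Attach a hendecagonal antiprism (V=22, E=44, F=24) along a 3-gon: merge 3 vertices and 3 edges, delete both glued faces → V=53, E=110, F=59.
Check: V − E + F = 53 − 110 + 59 = 2.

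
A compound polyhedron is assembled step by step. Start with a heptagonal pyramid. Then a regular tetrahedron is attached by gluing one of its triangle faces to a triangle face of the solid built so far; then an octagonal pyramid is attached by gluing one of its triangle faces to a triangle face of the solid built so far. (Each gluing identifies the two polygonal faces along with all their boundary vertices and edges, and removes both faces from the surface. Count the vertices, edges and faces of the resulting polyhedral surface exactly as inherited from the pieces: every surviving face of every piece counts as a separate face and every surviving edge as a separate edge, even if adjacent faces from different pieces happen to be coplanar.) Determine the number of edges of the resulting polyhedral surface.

30

A heptagonal pyramid: V=8, E=14, F=8.
Attach a regular tetrahedron (V=4, E=6, F=4) along a 3-gon: merge 3 vertices and 3 edges, delete both glued faces → V=9, E=17, F=10.
Attach an octagonal pyramid (V=9, E=16, F=9) along a 3-gon: merge 3 vertices and 3 edges, delete both glued faces → V=15, E=30, F=17.
Check: V − E + F = 15 − 30 + 17 = 2.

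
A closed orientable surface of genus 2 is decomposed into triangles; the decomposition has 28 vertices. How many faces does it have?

60

χ = 2 − 2·2 = -2, and every face is a triangle so 3F = 2E.
V − E + F = -2 with E = 3F/2 gives 28 − (3/2 − 1)·F = -2, so F = 60 and E = 90.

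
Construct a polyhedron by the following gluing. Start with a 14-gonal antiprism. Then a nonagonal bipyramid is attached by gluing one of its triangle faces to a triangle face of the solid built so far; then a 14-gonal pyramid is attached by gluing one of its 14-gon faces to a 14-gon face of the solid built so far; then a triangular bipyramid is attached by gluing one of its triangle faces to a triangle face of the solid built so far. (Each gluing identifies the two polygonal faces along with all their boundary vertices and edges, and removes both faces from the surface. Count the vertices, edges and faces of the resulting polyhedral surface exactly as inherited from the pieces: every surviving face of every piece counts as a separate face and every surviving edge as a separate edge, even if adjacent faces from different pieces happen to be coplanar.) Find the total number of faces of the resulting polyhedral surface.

63

A 14-gonal antiprism: V=28, E=56, F=30.
Attach a nonagonal bipyramid (V=11, E=27, F=18) along a 3-gon: merge 3 vertices and 3 edges, delete both glued faces → V=36, E=80, F=46.
Attach a 14-gonal pyramid (V=15, E=28, F=15) along a 14-gon: merge 14 vertices and 14 edges, delete both glued faces → V=37, E=94, F=59.
Attach a triangular bipyramid (V=5, E=9, F=6) along a 3-gon: merge 3 vertices and 3 edges, delete both glued faces → V=39, E=100, F=63.
Check: V − E + F = 39 − 100 + 63 = 2.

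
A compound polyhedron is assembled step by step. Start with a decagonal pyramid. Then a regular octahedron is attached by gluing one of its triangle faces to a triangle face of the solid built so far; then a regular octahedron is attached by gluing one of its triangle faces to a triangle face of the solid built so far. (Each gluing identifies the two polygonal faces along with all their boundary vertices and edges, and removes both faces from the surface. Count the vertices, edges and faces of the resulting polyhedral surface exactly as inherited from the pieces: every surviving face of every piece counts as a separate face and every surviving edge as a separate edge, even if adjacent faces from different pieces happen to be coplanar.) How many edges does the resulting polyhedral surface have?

38

A decagonal pyramid: V=11, E=20, F=11.
Attach a regular octahedron (V=6, E=12, F=8) along a 3-gon: merge 3 vertices and 3 edges, delete both glued faces → V=14, E=29, F=17.
Attach a regular octahedron (V=6, E=12, F=8) along a 3-gon: merge 3 vertices and 3 edges, delete both glued faces → V=17, E=38, F=23.
Check: V − E + F = 17 − 38 + 23 = 2.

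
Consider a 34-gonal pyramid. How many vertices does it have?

35

A pyramid on an n-gon base has one n-gon and n triangles: V = 34 + 1 = 35, E = 2·34 = 68, F = 34 + 1 = 35.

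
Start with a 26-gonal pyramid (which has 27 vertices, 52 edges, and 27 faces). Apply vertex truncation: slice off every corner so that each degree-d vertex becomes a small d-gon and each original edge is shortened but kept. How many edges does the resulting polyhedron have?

156

Truncation replaces each original edge-end by a new vertex, so V′ = 2E = 104.
Each original edge survives, and each old vertex of degree d contributes d new edges; summing degrees gives Σd = 2E, so E′ = E + 2E = 3E = 156.
Each original face survives and each original vertex becomes one new face: F′ = F + V = 54.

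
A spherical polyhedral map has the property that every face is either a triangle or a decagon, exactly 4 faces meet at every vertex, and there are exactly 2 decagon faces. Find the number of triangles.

20

Let x be the number of triangles; then F = 2 + x.
Edge–face incidences: 2E = 10·2 + 3·x = 20 + 3x.
Every vertex has degree 4, so 4V = 2E.
Euler: V − E + F = 2 ⇒ (2E)/4 − E + (2 + x) = 2.
Multiply by 8: 2·(2E) − 4·(2E) + 8·(2 + x) = 16, i.e. 16 + 8x − 2·(20 + 3x) = 16.
Collecting terms: 2x − 24 = 16, so 2x = 40, so x = 20.
Then 2E = 20 + 3·20 = 80, so E = 40, V = 2E/4 = 20, F = 2 + 20 = 22.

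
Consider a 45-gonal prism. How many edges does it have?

A prism on an n-gon has two n-gon bases and n rectangular sides: V = 2·45 = 90, E = 3·45 = 135, F = 45 + 2 = 47.

135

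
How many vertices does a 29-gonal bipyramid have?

31

A bipyramid over an n-gon has 2n triangular faces and n + 2 vertices: V = 29 + 2 = 31, E = 3·29 = 87, F = 2·29 = 58.
Check: V − E + F = 31 − 87 + 58 = 2.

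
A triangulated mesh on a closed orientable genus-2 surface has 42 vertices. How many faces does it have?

88

χ = 2 − 2·2 = -2, and every face is a triangle so 3F = 2E.
V − E + F = -2 with E = 3F/2 gives 42 − (3/2 − 1)·F = -2, so F = 88 and E = 132.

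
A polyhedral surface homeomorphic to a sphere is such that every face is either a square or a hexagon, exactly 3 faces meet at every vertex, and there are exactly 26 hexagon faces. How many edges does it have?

90

Let x be the number of squares; then F = 26 + x.
Edge–face incidences: 2E = 6·26 + 4·x = 156 + 4x.
Every vertex has degree 3, so 3V = 2E.
Euler: V − E + F = 2 ⇒ (2E)/3 − E + (26 + x) = 2.
Multiply by 6: 2·(2E) − 3·(2E) + 6·(26 + x) = 12, i.e. 156 + 6x − (156 + 4x) = 12.
Collecting terms: 2x = 12, so x = 6.
Then 2E = 156 + 4·6 = 180, so E = 90, V = 2E/3 = 60, F = 26 + 6 = 32.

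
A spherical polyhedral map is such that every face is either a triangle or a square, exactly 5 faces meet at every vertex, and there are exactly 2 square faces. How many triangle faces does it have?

Let x be the number of triangles; then F = 2 + x.
Edge–face incidences: 2E = 4·2 + 3·x = 8 + 3x.
Every vertex has degree 5, so 5V = 2E.
Euler: V − E + F = 2 ⇒ (2E)/5 − E + (2 + x) = 2.
Multiply by 10: 2·(2E) − 5·(2E) + 10·(2 + x) = 20, i.e. 20 + 10x − 3·(8 + 3x) = 20.
Collecting terms: x − 4 = 20, so x = 24.
Then 2E = 8 + 3·24 = 80, so E = 40, V = 2E/5 = 16, F = 2 + 24 = 26.

24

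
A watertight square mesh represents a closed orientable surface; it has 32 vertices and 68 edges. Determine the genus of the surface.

2

Every face is a square and each edge borders two faces, so 4F = 2·68, giving F = 34.
χ = V − E + F = 32 − 68 + 34 = -2.
For a closed orientable surface χ = 2 − 2g, so g = (2 − (-2))/2 = 2.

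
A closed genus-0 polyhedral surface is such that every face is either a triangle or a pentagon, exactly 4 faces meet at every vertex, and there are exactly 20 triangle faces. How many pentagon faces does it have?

Let x be the number of pentagons; then F = 20 + x.
Edge–face incidences: 2E = 3·20 + 5·x = 60 + 5x.
Every vertex has degree 4, so 4V = 2E.
Euler: V − E + F = 2 ⇒ (2E)/4 − E + (20 + x) = 2.
Multiply by 8: 2·(2E) − 4·(2E) + 8·(20 + x) = 16, i.e. 160 + 8x − 2·(60 + 5x) = 16.
Collecting terms: −2x + 40 = 16, so −2x = −24, so x = 12.
Then 2E = 60 + 5·12 = 120, so E = 60, V = 2E/4 = 30, F = 20 + 12 = 32.

12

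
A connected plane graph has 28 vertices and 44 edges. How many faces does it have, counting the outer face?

Euler's formula for a connected plane graph: V − E + F = 2, so F = 2 − 28 + 44 = 18.

18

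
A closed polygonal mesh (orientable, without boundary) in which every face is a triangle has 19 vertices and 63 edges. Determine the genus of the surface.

2

Every face is a triangle and each edge borders two faces, so 3F = 2·63, giving F = 42.
χ = V − E + F = 19 − 63 + 42 = -2.
For a closed orientable surface χ = 2 − 2g, so g = (2 − (-2))/2 = 2.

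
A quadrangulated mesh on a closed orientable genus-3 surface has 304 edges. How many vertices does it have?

148

χ = 2 − 2·3 = -4, and every face is a square so 4F = 2E.
F = 2E/4 = 152. Then V = -4 + E − F = -4 + 304 − 152 = 148.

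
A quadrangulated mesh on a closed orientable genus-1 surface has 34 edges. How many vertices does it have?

17

χ = 2 − 2·1 = 0, and every face is a square so 4F = 2E.
F = 2E/4 = 17. Then V = 0 + E − F = 0 + 34 − 17 = 17.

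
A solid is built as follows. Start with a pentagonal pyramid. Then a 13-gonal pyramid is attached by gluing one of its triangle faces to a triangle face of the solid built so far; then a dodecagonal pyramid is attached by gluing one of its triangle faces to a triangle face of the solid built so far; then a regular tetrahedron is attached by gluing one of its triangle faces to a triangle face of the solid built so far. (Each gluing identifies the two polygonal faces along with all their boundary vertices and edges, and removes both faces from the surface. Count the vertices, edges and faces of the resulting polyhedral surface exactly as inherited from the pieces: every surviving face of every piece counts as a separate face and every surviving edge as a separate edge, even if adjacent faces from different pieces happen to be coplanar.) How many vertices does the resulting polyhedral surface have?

A pentagonal pyramid: V=6, E=10, F=6.
Attach a 13-gonal pyramid (V=14, E=26, F=14) along a 3-gon: merge 3 vertices and 3 edges, delete both glued faces → V=17, E=33, F=18.
Attach a dodecagonal pyramid (V=13, E=24, F=13) along a 3-gon: merge 3 vertices and 3 edges, delete both glued faces → V=27, E=54, F=29.
Attach a regular tetrahedron (V=4, E=6, F=4) along a 3-gon: merge 3 vertices and 3 edges, delete both glued faces → V=28, E=57, F=31.
Check: V − E + F = 28 − 57 + 31 = 2.

28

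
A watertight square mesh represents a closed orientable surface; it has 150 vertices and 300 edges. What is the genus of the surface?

Every face is a square and each edge borders two faces, so 4F = 2·300, giving F = 150.
χ = V − E + F = 150 − 300 + 150 = 0.
For a closed orientable surface χ = 2 − 2g, so g = (2 − (0))/2 = 1.

1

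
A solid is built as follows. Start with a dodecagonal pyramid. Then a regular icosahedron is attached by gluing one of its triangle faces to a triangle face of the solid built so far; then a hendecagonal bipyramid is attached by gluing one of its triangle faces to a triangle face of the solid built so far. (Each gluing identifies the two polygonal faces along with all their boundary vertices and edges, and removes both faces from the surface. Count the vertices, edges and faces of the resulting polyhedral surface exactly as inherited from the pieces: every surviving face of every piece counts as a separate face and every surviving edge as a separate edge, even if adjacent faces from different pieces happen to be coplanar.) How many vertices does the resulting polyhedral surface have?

32

A dodecagonal pyramid: V=13, E=24, F=13.
Attach a regular icosahedron (V=12, E=30, F=20) along a 3-gon: merge 3 vertices and 3 edges, delete both glued faces → V=22, E=51, F=31.
Attach a hendecagonal bipyramid (V=13, E=33, F=22) along a 3-gon: merge 3 vertices and 3 edges, delete both glued faces → V=32, E=81, F=51.
Check: V − E + F = 32 − 81 + 51 = 2.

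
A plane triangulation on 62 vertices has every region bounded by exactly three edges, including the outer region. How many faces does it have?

In a plane triangulation 3F = 2E and V − E + F = 2, so F = 2V − 4 = 2·62 − 4 = 120.

120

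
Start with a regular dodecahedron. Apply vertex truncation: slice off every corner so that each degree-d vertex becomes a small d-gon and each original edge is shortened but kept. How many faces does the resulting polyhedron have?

32

The base solid has V = 20, E = 30, F = 12.
Truncation replaces each original edge-end by a new vertex, so V′ = 2E = 60.
Each original edge survives, and each old vertex of degree d contributes d new edges; summing degrees gives Σd = 2E, so E′ = E + 2E = 3E = 90.
Each original face survives and each original vertex becomes one new face: F′ = F + V = 32.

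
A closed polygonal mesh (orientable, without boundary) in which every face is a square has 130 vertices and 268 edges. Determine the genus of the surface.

Every face is a square and each edge borders two faces, so 4F = 2·268, giving F = 134.
χ = V − E + F = 130 − 268 + 134 = -4.
For a closed orientable surface χ = 2 − 2g, so g = (2 − (-4))/2 = 3.

3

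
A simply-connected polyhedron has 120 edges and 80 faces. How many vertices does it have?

Here V − E + F = 2.
V = 2 + E − F = 2 + 120 − 80 = 42.

42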